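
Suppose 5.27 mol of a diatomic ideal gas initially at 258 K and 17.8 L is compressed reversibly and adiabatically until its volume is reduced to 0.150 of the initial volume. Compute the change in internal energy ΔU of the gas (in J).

P₁ = nRT₁/V₁ = 5.27×8.314×258/17.8 = 635 kPa.
Adiabatic: TV^(γ−1) = const ⇒ T₂ = 258×(6.67)^0.400 = 551 K; PV^γ = const ⇒ P₂ = 9040 kPa.
For an ideal gas ΔU = nCvΔT with Cv = (5/2)R = 20.8 J/(mol·K).
ΔU = 5.27×20.8×(551−258) = 32100 J.

32100 J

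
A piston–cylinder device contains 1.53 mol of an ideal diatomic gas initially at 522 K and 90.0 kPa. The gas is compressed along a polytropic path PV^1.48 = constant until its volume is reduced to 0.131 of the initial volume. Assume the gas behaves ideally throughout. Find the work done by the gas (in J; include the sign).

V₁ = nRT₁/P₁ = 1.53×8.314×522/90.0 = 73.8 L.
Polytropic n=1.48: T₂ = T₁(V₁/V₂)^(n−1) = 522×(7.63)^0.48 = 1380 K; P₂ = P₁(V₁/V₂)^n = 1820 kPa.
W = (P₁V₁−P₂V₂)/(n−1) = (90.0×73.8−1820×9.66)/0.48 = -22900 J.

-22900 J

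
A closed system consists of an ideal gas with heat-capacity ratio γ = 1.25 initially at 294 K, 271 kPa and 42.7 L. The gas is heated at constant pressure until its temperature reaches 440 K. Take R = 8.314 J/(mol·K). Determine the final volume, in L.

63.9 L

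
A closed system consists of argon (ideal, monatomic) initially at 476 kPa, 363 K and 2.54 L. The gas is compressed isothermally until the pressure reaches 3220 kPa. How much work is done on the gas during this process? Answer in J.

2310 J

n = P₁V₁/(RT₁) = 476×2.54/(8.314×363) = 0.401 mol.
Isothermal: T stays 363 K; PV = const ⇒ V₂ = 0.375 L, P₂ = 3220 kPa.
W = nRT ln(V₂/V₁) = 0.401×8.314×363×ln(0.148) = -2310 J.
Work done on the gas = −W_by = 2310 J.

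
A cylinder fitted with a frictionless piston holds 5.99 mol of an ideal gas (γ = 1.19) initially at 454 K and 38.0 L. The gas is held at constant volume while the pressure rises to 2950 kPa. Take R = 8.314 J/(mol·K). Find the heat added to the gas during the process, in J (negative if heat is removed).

471000 J

P₁ = nRT₁/V₁ = 5.99×8.314×454/38.0 = 595 kPa.
Isochoric: V stays 38.0 L; P/T = const ⇒ T₂ = 2250 K, P₂ = 2950 kPa.
W = 0 (no volume change).
ΔU = nCvΔT = 5.99×43.8×(2250−454) = 471000 J.
Q = ΔU = 471000 J.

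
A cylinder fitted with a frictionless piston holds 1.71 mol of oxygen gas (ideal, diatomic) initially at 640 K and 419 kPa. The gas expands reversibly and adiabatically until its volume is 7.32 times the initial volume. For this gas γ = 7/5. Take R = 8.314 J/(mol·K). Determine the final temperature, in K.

289 K

V₁ = nRT₁/P₁ = 1.71×8.314×640/419 = 21.7 L.
Adiabatic: TV^(γ−1) = const ⇒ T₂ = 640×(0.137)^0.400 = 289 K; PV^γ = const ⇒ P₂ = 25.8 kPa.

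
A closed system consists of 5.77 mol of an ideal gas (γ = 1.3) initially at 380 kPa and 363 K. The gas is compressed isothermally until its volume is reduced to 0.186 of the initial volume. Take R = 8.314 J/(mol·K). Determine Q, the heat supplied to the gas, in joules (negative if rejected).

V₁ = nRT₁/P₁ = 5.77×8.314×363/380 = 45.8 L.
Isothermal: T stays 363 K; PV = const ⇒ V₂ = 8.52 L, P₂ = 2040 kPa.
ΔU = 0 (ideal gas, T constant).
W = nRT ln(V₂/V₁) = 5.77×8.314×363×ln(0.186) = -29300 J.
Q = ΔU + W = -29300 J.

-29300 J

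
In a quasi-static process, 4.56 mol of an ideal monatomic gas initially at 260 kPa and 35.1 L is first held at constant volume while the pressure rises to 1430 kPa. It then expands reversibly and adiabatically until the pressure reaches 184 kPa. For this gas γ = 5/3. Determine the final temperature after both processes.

T₁ = P₁V₁/(nR) = 260×35.1/(4.56×8.314) = 241 K.
Step 1 — Isochoric: V stays 35.1 L; P/T = const ⇒ T₂ = 1320 K, P₂ = 1430 kPa.
W = 0 (no volume change).
ΔU = nCvΔT = 4.56×12.5×(1320−241) = 61600 J.
Q = ΔU = 61600 J.
State after step 1: P = 1430 kPa, V = 35.1 L, T = 1320 K.
Step 2 — Adiabatic: T₂/T₁ = (P₂/P₁)^((γ−1)/γ) ⇒ T₂ = 1320×(0.129)^0.400 = 583 K; V₂ = 120 L.
ΔU = nCvΔT = 4.56×12.5×(583−1320) = -42100 J.
Q = 0 for an adiabatic process, so W = −ΔU = 42100 J.
Net over both steps: W = 42100 J, Q = 61600 J, ΔU = 19500 J.

583 K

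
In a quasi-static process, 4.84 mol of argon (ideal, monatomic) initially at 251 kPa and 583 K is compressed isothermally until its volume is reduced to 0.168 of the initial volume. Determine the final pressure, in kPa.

1490 kPa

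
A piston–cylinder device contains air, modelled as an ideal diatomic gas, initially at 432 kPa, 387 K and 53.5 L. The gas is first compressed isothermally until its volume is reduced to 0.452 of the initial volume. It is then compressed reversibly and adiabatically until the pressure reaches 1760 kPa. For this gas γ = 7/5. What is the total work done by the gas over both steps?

n = P₁V₁/(RT₁) = 432×53.5/(8.314×387) = 7.18 mol.
Step 1 — Isothermal: T stays 387 K; PV = const ⇒ V₂ = 24.2 L, P₂ = 956 kPa.
ΔU = 0 (ideal gas, T constant).
W = nRT ln(V₂/V₁) = 7.18×8.314×387×ln(0.452) = -18400 J.
Q = ΔU + W = -18400 J.
State after step 1: P = 956 kPa, V = 24.2 L, T = 387 K.
Step 2 — Adiabatic: T₂/T₁ = (P₂/P₁)^((γ−1)/γ) ⇒ T₂ = 387×(1.84)^0.286 = 461 K; V₂ = 15.6 L.
ΔU = nCvΔT = 7.18×20.8×(461−387) = 11000 J.
Q = 0 for an adiabatic process, so W = −ΔU = -11000 J.
Net over both steps: W = -29400 J, Q = -18400 J, ΔU = 11000 J.

-29400 J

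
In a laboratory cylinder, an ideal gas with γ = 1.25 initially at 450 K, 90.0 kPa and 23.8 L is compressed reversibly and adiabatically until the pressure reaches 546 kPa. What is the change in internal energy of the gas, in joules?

n = P₁V₁/(RT₁) = 90.0×23.8/(8.314×450) = 0.573 mol.
Adiabatic: T₂/T₁ = (P₂/P₁)^((γ−1)/γ) ⇒ T₂ = 450×(6.07)^0.200 = 645 K; V₂ = 5.63 L.
For an ideal gas ΔU = nCvΔT with Cv = R/(γ−1) = 33.3 J/(mol·K).
ΔU = 0.573×33.3×(645−450) = 3720 J.

3720 J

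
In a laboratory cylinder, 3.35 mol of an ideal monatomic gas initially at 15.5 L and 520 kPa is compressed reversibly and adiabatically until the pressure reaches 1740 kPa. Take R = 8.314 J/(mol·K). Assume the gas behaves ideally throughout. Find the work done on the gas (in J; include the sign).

T₁ = P₁V₁/(nR) = 520×15.5/(3.35×8.314) = 289 K.
Adiabatic: T₂/T₁ = (P₂/P₁)^((γ−1)/γ) ⇒ T₂ = 289×(3.35)^0.400 = 469 K; V₂ = 7.51 L.
ΔU = nCvΔT = 3.35×12.5×(469−289) = 7510 J.
Q = 0 for an adiabatic process, so W = −ΔU = -7510 J.
Work done on the gas = −W_by = 7510 J.

7510 J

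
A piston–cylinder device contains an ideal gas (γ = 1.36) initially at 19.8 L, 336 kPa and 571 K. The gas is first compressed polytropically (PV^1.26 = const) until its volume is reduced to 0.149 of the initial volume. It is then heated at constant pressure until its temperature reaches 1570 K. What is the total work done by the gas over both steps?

n = P₁V₁/(RT₁) = 336×19.8/(8.314×571) = 1.40 mol.
Step 1 — Polytropic n=1.26: T₂ = T₁(V₁/V₂)^(n−1) = 571×(6.71)^0.26 = 937 K; P₂ = P₁(V₁/V₂)^n = 3700 kPa.
W = (P₁V₁−P₂V₂)/(n−1) = (336×19.8−3700×2.95)/0.26 = -16400 J.
ΔU = nCvΔT = 1.40×23.1×(937−571) = 11800 J.
Q = ΔU + W = -4550 J.
State after step 1: P = 3700 kPa, V = 2.95 L, T = 937 K.
Step 2 — Isobaric: P stays 3700 kPa; V/T = const ⇒ T₂ = 1570 K, V₂ = 4.94 L.
W = PΔV = 3700×(4.94−2.95) kPa·L = 7380 J.
ΔU = nCvΔT = 1.40×23.1×(1570−937) = 20500 J.
Q = ΔU + W = nCpΔT = 27900 J.
Net over both steps: W = -9010 J, Q = 23300 J, ΔU = 32300 J.

-9010 J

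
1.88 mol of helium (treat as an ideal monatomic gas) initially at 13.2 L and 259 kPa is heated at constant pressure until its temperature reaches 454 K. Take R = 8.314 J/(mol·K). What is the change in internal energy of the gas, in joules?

5520 J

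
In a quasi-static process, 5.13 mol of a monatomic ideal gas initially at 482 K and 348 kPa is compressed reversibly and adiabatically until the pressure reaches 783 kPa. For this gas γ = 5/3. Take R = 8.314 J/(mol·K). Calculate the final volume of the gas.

V₁ = nRT₁/P₁ = 5.13×8.314×482/348 = 59.1 L.
Adiabatic: T₂/T₁ = (P₂/P₁)^((γ−1)/γ) ⇒ T₂ = 482×(2.25)^0.400 = 667 K; V₂ = 36.3 L.

36.3 L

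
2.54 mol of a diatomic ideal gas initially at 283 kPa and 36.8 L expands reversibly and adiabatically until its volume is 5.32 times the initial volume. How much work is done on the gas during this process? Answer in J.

-12700 J

T₁ = P₁V₁/(nR) = 283×36.8/(2.54×8.314) = 493 K.
Adiabatic: TV^(γ−1) = const ⇒ T₂ = 493×(0.188)^0.400 = 253 K; PV^γ = const ⇒ P₂ = 27.3 kPa.
ΔU = nCvΔT = 2.54×20.8×(253−493) = -12700 J.
Q = 0 for an adiabatic process, so W = −ΔU = 12700 J.
Work done on the gas = −W_by = -12700 J.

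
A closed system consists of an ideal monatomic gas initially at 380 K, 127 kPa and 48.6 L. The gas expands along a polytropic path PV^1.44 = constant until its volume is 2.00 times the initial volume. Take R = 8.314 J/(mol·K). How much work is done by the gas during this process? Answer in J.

n = P₁V₁/(RT₁) = 127×48.6/(8.314×380) = 1.95 mol.
Polytropic n=1.44: T₂ = T₁(V₁/V₂)^(n−1) = 380×(0.500)^0.44 = 280 K; P₂ = P₁(V₁/V₂)^n = 46.8 kPa.
W = (P₁V₁−P₂V₂)/(n−1) = (127×48.6−46.8×97.2)/0.44 = 3690 J.

3690 J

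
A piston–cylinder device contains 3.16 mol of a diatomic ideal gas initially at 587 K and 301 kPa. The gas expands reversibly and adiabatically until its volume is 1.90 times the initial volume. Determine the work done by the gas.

8730 J

V₁ = nRT₁/P₁ = 3.16×8.314×587/301 = 51.2 L.
Adiabatic: TV^(γ−1) = const ⇒ T₂ = 587×(0.526)^0.400 = 454 K; PV^γ = const ⇒ P₂ = 123 kPa.
ΔU = nCvΔT = 3.16×20.8×(454−587) = -8730 J.
Q = 0 for an adiabatic process, so W = −ΔU = 8730 J.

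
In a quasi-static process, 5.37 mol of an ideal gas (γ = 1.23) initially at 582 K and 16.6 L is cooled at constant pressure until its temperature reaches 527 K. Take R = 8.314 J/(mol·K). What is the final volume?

15.0 L

P₁ = nRT₁/V₁ = 5.37×8.314×582/16.6 = 1570 kPa.
Isobaric: P stays 1570 kPa; V/T = const ⇒ T₂ = 527 K, V₂ = 15.0 L.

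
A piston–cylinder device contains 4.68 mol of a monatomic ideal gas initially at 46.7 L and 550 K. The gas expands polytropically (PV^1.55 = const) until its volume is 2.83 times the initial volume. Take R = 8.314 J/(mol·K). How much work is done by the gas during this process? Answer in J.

P₁ = nRT₁/V₁ = 4.68×8.314×550/46.7 = 458 kPa.
Polytropic n=1.55: T₂ = T₁(V₁/V₂)^(n−1) = 550×(0.353)^0.55 = 310 K; P₂ = P₁(V₁/V₂)^n = 91.4 kPa.
W = (P₁V₁−P₂V₂)/(n−1) = (458×46.7−91.4×132)/0.55 = 17000 J.

17000 J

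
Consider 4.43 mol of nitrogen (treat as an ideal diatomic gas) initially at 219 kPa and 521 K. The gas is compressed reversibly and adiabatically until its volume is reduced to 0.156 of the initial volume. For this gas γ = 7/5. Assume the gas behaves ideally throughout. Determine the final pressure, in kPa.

V₁ = nRT₁/P₁ = 4.43×8.314×521/219 = 87.6 L.
Adiabatic: TV^(γ−1) = const ⇒ T₂ = 521×(6.41)^0.400 = 1100 K; PV^γ = const ⇒ P₂ = 2950 kPa.

2950 kPa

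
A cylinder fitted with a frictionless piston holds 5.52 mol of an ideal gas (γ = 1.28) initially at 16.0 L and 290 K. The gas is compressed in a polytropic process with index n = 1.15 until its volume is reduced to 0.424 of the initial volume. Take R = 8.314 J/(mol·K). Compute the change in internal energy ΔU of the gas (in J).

6530 J

P₁ = nRT₁/V₁ = 5.52×8.314×290/16.0 = 832 kPa.
Polytropic n=1.15: T₂ = T₁(V₁/V₂)^(n−1) = 290×(2.36)^0.15 = 330 K; P₂ = P₁(V₁/V₂)^n = 2230 kPa.
For an ideal gas ΔU = nCvΔT with Cv = R/(γ−1) = 29.7 J/(mol·K).
ΔU = 5.52×29.7×(330−290) = 6530 J.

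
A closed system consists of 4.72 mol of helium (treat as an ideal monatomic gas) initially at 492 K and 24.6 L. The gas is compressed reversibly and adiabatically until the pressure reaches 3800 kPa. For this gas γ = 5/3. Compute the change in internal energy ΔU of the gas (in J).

25500 J

P₁ = nRT₁/V₁ = 4.72×8.314×492/24.6 = 785 kPa.
Adiabatic: T₂/T₁ = (P₂/P₁)^((γ−1)/γ) ⇒ T₂ = 492×(4.84)^0.400 = 925 K; V₂ = 9.55 L.
For an ideal gas ΔU = nCvΔT with Cv = (3/2)R = 12.5 J/(mol·K).
ΔU = 4.72×12.5×(925−492) = 25500 J.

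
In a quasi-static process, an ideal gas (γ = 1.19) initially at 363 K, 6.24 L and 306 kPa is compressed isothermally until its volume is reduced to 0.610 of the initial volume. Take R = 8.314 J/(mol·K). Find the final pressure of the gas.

Isothermal: T stays 363 K; PV = const ⇒ V₂ = 3.81 L, P₂ = 502 kPa.

502 kPa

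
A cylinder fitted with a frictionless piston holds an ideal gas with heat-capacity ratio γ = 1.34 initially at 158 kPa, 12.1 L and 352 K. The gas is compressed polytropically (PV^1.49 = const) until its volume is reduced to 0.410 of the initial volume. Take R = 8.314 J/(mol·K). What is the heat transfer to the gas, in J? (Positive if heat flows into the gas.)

n = P₁V₁/(RT₁) = 158×12.1/(8.314×352) = 0.653 mol.
Polytropic n=1.49: T₂ = T₁(V₁/V₂)^(n−1) = 352×(2.44)^0.49 = 545 K; P₂ = P₁(V₁/V₂)^n = 596 kPa.
W = (P₁V₁−P₂V₂)/(n−1) = (158×12.1−596×4.96)/0.49 = -2140 J.
ΔU = nCvΔT = 0.653×24.5×(545−352) = 3080 J.
Q = ΔU + W = 943 J.

943 J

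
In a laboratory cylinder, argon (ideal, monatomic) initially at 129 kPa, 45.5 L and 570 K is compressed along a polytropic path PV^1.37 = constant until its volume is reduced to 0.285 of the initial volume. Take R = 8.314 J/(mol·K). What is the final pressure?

720 kPa

Polytropic n=1.37: T₂ = T₁(V₁/V₂)^(n−1) = 570×(3.51)^0.37 = 907 K; P₂ = P₁(V₁/V₂)^n = 720 kPa.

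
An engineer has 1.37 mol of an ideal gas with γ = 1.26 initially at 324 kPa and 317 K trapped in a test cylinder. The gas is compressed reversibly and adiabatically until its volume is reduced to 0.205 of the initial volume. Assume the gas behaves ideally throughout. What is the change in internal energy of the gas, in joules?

7080 J

V₁ = nRT₁/P₁ = 1.37×8.314×317/324 = 11.1 L.
Adiabatic: TV^(γ−1) = const ⇒ T₂ = 317×(4.88)^0.260 = 479 K; PV^γ = const ⇒ P₂ = 2390 kPa.
For an ideal gas ΔU = nCvΔT with Cv = R/(γ−1) = 32.0 J/(mol·K).
ΔU = 1.37×32.0×(479−317) = 7080 J.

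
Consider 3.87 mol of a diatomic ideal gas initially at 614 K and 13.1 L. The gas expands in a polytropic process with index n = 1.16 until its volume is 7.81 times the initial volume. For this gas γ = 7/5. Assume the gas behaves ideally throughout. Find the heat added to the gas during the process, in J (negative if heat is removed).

20800 J

P₁ = nRT₁/V₁ = 3.87×8.314×614/13.1 = 1510 kPa.
Polytropic n=1.16: T₂ = T₁(V₁/V₂)^(n−1) = 614×(0.128)^0.16 = 442 K; P₂ = P₁(V₁/V₂)^n = 139 kPa.
W = (P₁V₁−P₂V₂)/(n−1) = (1510×13.1−139×102)/0.16 = 34600 J.
ΔU = nCvΔT = 3.87×20.8×(442−614) = -13800 J.
Q = ΔU + W = 20800 J.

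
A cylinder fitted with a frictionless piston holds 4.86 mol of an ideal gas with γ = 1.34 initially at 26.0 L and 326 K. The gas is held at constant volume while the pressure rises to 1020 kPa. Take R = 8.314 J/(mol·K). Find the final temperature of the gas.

656 K

P₁ = nRT₁/V₁ = 4.86×8.314×326/26.0 = 507 kPa.
Isochoric: V stays 26.0 L; P/T = const ⇒ T₂ = 656 K, P₂ = 1020 kPa.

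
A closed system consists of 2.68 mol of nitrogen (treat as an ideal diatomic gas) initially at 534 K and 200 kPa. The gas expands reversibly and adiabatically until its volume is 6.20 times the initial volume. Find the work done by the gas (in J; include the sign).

V₁ = nRT₁/P₁ = 2.68×8.314×534/200 = 59.5 L.
Adiabatic: TV^(γ−1) = const ⇒ T₂ = 534×(0.161)^0.400 = 257 K; PV^γ = const ⇒ P₂ = 15.5 kPa.
ΔU = nCvΔT = 2.68×20.8×(257−534) = -15400 J.
Q = 0 for an adiabatic process, so W = −ΔU = 15400 J.

15400 J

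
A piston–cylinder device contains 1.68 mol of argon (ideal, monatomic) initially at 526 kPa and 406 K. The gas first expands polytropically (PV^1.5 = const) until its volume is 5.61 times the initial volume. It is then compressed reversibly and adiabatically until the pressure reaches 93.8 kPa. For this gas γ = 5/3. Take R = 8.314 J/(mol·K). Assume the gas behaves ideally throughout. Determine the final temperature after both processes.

V₁ = nRT₁/P₁ = 1.68×8.314×406/526 = 10.8 L.
Step 1 — Polytropic n=1.5: T₂ = T₁(V₁/V₂)^(n−1) = 406×(0.178)^0.50 = 171 K; P₂ = P₁(V₁/V₂)^n = 39.6 kPa.
W = (P₁V₁−P₂V₂)/(n−1) = (526×10.8−39.6×60.5)/0.50 = 6550 J.
ΔU = nCvΔT = 1.68×12.5×(171−406) = -4910 J.
Q = ΔU + W = 1640 J.
State after step 1: P = 39.6 kPa, V = 60.5 L, T = 171 K.
Step 2 — Adiabatic: T₂/T₁ = (P₂/P₁)^((γ−1)/γ) ⇒ T₂ = 171×(2.37)^0.400 = 242 K; V₂ = 36.0 L.
ΔU = nCvΔT = 1.68×12.5×(242−171) = 1480 J.
Q = 0 for an adiabatic process, so W = −ΔU = -1480 J.
Net over both steps: W = 5070 J, Q = 1640 J, ΔU = -3430 J.

242 K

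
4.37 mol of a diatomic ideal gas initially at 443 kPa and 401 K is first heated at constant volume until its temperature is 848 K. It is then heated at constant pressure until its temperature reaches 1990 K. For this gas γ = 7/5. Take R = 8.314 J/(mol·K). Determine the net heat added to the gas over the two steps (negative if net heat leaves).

V₁ = nRT₁/P₁ = 4.37×8.314×401/443 = 32.9 L.
Step 1 — Isochoric: V stays 32.9 L; P/T = const ⇒ T₂ = 848 K, P₂ = 937 kPa.
W = 0 (no volume change).
ΔU = nCvΔT = 4.37×20.8×(848−401) = 40600 J.
Q = ΔU = 40600 J.
State after step 1: P = 937 kPa, V = 32.9 L, T = 848 K.
Step 2 — Isobaric: P stays 937 kPa; V/T = const ⇒ T₂ = 1990 K, V₂ = 77.2 L.
W = PΔV = 937×(77.2−32.9) kPa·L = 41500 J.
ΔU = nCvΔT = 4.37×20.8×(1990−848) = 104000 J.
Q = ΔU + W = nCpΔT = 145000 J.
Net over both steps: W = 41500 J, Q = 186000 J, ΔU = 144000 J.

186000 J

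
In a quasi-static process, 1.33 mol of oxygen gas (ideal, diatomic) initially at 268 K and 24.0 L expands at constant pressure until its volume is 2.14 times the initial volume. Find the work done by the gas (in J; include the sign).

P₁ = nRT₁/V₁ = 1.33×8.314×268/24.0 = 123 kPa.
Isobaric: P stays 123 kPa; V/T = const ⇒ T₂ = 574 K, V₂ = 51.4 L.
W = PΔV = 123×(51.4−24.0) kPa·L = 3380 J.

3380 J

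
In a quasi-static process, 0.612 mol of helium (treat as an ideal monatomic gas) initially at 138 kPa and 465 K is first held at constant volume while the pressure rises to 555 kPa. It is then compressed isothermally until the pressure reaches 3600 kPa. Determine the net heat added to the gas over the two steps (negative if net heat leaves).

V₁ = nRT₁/P₁ = 0.612×8.314×465/138 = 17.1 L.
Step 1 — Isochoric: V stays 17.1 L; P/T = const ⇒ T₂ = 1870 K, P₂ = 555 kPa.
W = 0 (no volume change).
ΔU = nCvΔT = 0.612×12.5×(1870−465) = 10700 J.
Q = ΔU = 10700 J.
State after step 1: P = 555 kPa, V = 17.1 L, T = 1870 K.
Step 2 — Isothermal: T stays 1870 K; PV = const ⇒ V₂ = 2.64 L, P₂ = 3600 kPa.
ΔU = 0 (ideal gas, T constant).
W = nRT ln(V₂/V₁) = 0.612×8.314×1870×ln(0.154) = -17800 J.
Q = ΔU + W = -17800 J.
Net over both steps: W = -17800 J, Q = -7070 J, ΔU = 10700 J.

-7070 J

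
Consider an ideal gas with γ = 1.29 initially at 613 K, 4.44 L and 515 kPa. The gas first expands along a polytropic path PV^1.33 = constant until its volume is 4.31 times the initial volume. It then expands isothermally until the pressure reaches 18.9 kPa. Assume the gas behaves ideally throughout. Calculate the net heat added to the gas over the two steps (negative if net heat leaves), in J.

n = P₁V₁/(RT₁) = 515×4.44/(8.314×613) = 0.449 mol.
Step 1 — Polytropic n=1.33: T₂ = T₁(V₁/V₂)^(n−1) = 613×(0.232)^0.33 = 379 K; P₂ = P₁(V₁/V₂)^n = 73.8 kPa.
W = (P₁V₁−P₂V₂)/(n−1) = (515×4.44−73.8×19.1)/0.33 = 2650 J.
ΔU = nCvΔT = 0.449×28.7×(379−613) = -3020 J.
Q = ΔU + W = -366 J.
State after step 1: P = 73.8 kPa, V = 19.1 L, T = 379 K.
Step 2 — Isothermal: T stays 379 K; PV = const ⇒ V₂ = 74.7 L, P₂ = 18.9 kPa.
ΔU = 0 (ideal gas, T constant).
W = nRT ln(V₂/V₁) = 0.449×8.314×379×ln(3.90) = 1920 J.
Q = ΔU + W = 1920 J.
Net over both steps: W = 4570 J, Q = 1560 J, ΔU = -3020 J.

1560 J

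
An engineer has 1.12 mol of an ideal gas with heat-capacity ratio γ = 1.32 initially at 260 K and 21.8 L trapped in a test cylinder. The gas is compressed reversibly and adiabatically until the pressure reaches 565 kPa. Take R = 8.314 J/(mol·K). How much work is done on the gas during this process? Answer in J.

P₁ = nRT₁/V₁ = 1.12×8.314×260/21.8 = 111 kPa.
Adiabatic: T₂/T₁ = (P₂/P₁)^((γ−1)/γ) ⇒ T₂ = 260×(5.09)^0.242 = 386 K; V₂ = 6.36 L.
ΔU = nCvΔT = 1.12×26.0×(386−260) = 3660 J.
Q = 0 for an adiabatic process, so W = −ΔU = -3660 J.
Work done on the gas = −W_by = 3660 J.

3660 J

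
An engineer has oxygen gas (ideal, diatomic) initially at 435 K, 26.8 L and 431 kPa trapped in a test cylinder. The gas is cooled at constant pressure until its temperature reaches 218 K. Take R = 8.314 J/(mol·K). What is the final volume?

Isobaric: P stays 431 kPa; V/T = const ⇒ T₂ = 218 K, V₂ = 13.4 L.

13.4 L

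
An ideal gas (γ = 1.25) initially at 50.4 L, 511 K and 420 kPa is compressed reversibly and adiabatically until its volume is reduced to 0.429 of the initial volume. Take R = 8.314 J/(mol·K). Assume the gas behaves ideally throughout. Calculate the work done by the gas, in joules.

n = P₁V₁/(RT₁) = 420×50.4/(8.314×511) = 4.98 mol.
Adiabatic: TV^(γ−1) = const ⇒ T₂ = 511×(2.33)^0.250 = 631 K; PV^γ = const ⇒ P₂ = 1210 kPa.
ΔU = nCvΔT = 4.98×33.3×(631−511) = 20000 J.
Q = 0 for an adiabatic process, so W = −ΔU = -20000 J.

-20000 J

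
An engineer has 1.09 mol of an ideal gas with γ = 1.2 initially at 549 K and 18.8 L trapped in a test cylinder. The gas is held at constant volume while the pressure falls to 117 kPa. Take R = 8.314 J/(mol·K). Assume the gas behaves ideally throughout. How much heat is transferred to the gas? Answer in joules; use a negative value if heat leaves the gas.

P₁ = nRT₁/V₁ = 1.09×8.314×549/18.8 = 265 kPa.
Isochoric: V stays 18.8 L; P/T = const ⇒ T₂ = 243 K, P₂ = 117 kPa.
W = 0 (no volume change).
ΔU = nCvΔT = 1.09×41.6×(243−549) = -13900 J.
Q = ΔU = -13900 J.

-13900 J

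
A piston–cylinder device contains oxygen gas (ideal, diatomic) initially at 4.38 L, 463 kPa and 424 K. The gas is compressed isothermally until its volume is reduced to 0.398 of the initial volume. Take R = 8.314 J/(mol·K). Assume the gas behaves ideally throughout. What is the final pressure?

1160 kPa

Isothermal: T stays 424 K; PV = const ⇒ V₂ = 1.74 L, P₂ = 1160 kPa.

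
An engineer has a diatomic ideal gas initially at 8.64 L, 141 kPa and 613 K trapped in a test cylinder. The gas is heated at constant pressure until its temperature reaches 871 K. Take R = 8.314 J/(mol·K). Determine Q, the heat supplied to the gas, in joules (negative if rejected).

1790 J

n = P₁V₁/(RT₁) = 141×8.64/(8.314×613) = 0.239 mol.
Isobaric: P stays 141 kPa; V/T = const ⇒ T₂ = 871 K, V₂ = 12.3 L.
W = PΔV = 141×(12.3−8.64) kPa·L = 513 J.
ΔU = nCvΔT = 0.239×20.8×(871−613) = 1280 J.
Q = ΔU + W = nCpΔT = 1790 J.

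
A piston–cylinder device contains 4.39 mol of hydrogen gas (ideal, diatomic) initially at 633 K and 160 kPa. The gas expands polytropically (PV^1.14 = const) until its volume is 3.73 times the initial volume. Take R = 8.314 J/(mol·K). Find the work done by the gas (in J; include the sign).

V₁ = nRT₁/P₁ = 4.39×8.314×633/160 = 144 L.
Polytropic n=1.14: T₂ = T₁(V₁/V₂)^(n−1) = 633×(0.268)^0.14 = 526 K; P₂ = P₁(V₁/V₂)^n = 35.7 kPa.
W = (P₁V₁−P₂V₂)/(n−1) = (160×144−35.7×539)/0.14 = 27800 J.

27800 J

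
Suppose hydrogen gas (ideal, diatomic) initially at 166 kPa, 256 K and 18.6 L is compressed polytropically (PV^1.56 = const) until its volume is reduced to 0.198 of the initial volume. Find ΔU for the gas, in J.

11400 J

n = P₁V₁/(RT₁) = 166×18.6/(8.314×256) = 1.45 mol.
Polytropic n=1.56: T₂ = T₁(V₁/V₂)^(n−1) = 256×(5.05)^0.56 = 634 K; P₂ = P₁(V₁/V₂)^n = 2080 kPa.
For an ideal gas ΔU = nCvΔT with Cv = (5/2)R = 20.8 J/(mol·K).
ΔU = 1.45×20.8×(634−256) = 11400 J.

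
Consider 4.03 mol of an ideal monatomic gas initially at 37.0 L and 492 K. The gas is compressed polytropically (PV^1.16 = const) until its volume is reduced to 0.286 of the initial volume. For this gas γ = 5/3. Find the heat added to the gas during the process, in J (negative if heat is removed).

P₁ = nRT₁/V₁ = 4.03×8.314×492/37.0 = 446 kPa.
Polytropic n=1.16: T₂ = T₁(V₁/V₂)^(n−1) = 492×(3.50)^0.16 = 601 K; P₂ = P₁(V₁/V₂)^n = 1900 kPa.
W = (P₁V₁−P₂V₂)/(n−1) = (446×37.0−1900×10.6)/0.16 = -22800 J.
ΔU = nCvΔT = 4.03×12.5×(601−492) = 5480 J.
Q = ΔU + W = -17400 J.

-17400 J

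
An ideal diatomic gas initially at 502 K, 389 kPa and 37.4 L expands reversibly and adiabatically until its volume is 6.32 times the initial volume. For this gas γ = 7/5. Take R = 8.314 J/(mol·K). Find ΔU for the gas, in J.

-19000 J

n = P₁V₁/(RT₁) = 389×37.4/(8.314×502) = 3.49 mol.
Adiabatic: TV^(γ−1) = const ⇒ T₂ = 502×(0.158)^0.400 = 240 K; PV^γ = const ⇒ P₂ = 29.4 kPa.
For an ideal gas ΔU = nCvΔT with Cv = (5/2)R = 20.8 J/(mol·K).
ΔU = 3.49×20.8×(240−502) = -19000 J.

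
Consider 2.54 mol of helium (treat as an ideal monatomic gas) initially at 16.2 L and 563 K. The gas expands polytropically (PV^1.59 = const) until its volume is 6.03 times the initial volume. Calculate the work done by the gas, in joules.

P₁ = nRT₁/V₁ = 2.54×8.314×563/16.2 = 734 kPa.
Polytropic n=1.59: T₂ = T₁(V₁/V₂)^(n−1) = 563×(0.166)^0.59 = 195 K; P₂ = P₁(V₁/V₂)^n = 42.2 kPa.
W = (P₁V₁−P₂V₂)/(n−1) = (734×16.2−42.2×97.7)/0.59 = 13200 J.

13200 J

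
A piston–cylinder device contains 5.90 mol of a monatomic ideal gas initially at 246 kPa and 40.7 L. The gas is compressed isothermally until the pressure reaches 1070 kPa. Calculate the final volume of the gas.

T₁ = P₁V₁/(nR) = 246×40.7/(5.90×8.314) = 204 K.
Isothermal: T stays 204 K; PV = const ⇒ V₂ = 9.36 L, P₂ = 1070 kPa.

9.36 L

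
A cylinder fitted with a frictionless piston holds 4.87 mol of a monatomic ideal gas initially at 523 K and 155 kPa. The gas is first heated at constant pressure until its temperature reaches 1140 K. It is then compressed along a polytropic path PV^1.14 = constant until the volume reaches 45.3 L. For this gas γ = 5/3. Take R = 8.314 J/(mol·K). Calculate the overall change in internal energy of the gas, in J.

58400 J

V₁ = nRT₁/P₁ = 4.87×8.314×523/155 = 137 L.
Step 1 — Isobaric: P stays 155 kPa; V/T = const ⇒ T₂ = 1140 K, V₂ = 298 L.
W = PΔV = 155×(298−137) kPa·L = 25000 J.
ΔU = nCvΔT = 4.87×12.5×(1140−523) = 37500 J.
Q = ΔU + W = nCpΔT = 62500 J.
State after step 1: P = 155 kPa, V = 298 L, T = 1140 K.
Step 2 — Polytropic n=1.14: T₂ = T₁(V₁/V₂)^(n−1) = 1140×(6.57)^0.14 = 1480 K; P₂ = P₁(V₁/V₂)^n = 1330 kPa.
W = (P₁V₁−P₂V₂)/(n−1) = (155×298−1330×45.3)/0.14 = -99500 J.
ΔU = nCvΔT = 4.87×12.5×(1480−1140) = 20900 J.
Q = ΔU + W = -78600 J.
Net over both steps: W = -74500 J, Q = -16100 J, ΔU = 58400 J.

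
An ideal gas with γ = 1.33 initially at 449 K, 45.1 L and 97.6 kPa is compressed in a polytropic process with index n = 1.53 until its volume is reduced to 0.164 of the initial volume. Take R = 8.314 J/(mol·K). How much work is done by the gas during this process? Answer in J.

-13300 J

n = P₁V₁/(RT₁) = 97.6×45.1/(8.314×449) = 1.18 mol.
Polytropic n=1.53: T₂ = T₁(V₁/V₂)^(n−1) = 449×(6.10)^0.53 = 1170 K; P₂ = P₁(V₁/V₂)^n = 1550 kPa.
W = (P₁V₁−P₂V₂)/(n−1) = (97.6×45.1−1550×7.40)/0.53 = -13300 J.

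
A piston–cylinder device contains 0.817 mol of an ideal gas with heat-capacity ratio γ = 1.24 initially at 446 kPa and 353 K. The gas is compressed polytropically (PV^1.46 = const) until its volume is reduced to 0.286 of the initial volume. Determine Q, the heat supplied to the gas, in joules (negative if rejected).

3720 J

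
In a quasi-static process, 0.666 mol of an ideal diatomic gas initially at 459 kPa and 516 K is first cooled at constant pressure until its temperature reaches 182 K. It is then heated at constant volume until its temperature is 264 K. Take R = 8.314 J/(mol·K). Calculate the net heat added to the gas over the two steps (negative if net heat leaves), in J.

-5340 J

V₁ = nRT₁/P₁ = 0.666×8.314×516/459 = 6.22 L.
Step 1 — Isobaric: P stays 459 kPa; V/T = const ⇒ T₂ = 182 K, V₂ = 2.20 L.
W = PΔV = 459×(2.20−6.22) kPa·L = -1850 J.
ΔU = nCvΔT = 0.666×20.8×(182−516) = -4620 J.
Q = ΔU + W = nCpΔT = -6470 J.
State after step 1: P = 459 kPa, V = 2.20 L, T = 182 K.
Step 2 — Isochoric: V stays 2.20 L; P/T = const ⇒ T₂ = 264 K, P₂ = 666 kPa.
W = 0 (no volume change).
ΔU = nCvΔT = 0.666×20.8×(264−182) = 1140 J.
Q = ΔU = 1140 J.
Net over both steps: W = -1850 J, Q = -5340 J, ΔU = -3490 J.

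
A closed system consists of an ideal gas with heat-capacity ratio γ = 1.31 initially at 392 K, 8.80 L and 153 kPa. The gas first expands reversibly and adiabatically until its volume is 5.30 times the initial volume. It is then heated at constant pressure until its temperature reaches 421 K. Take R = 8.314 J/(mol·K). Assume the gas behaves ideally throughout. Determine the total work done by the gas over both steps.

2400 J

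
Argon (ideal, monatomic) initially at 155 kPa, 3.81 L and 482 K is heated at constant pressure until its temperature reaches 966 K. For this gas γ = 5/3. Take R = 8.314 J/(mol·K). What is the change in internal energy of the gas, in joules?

890 J

n = P₁V₁/(RT₁) = 155×3.81/(8.314×482) = 0.147 mol.
Isobaric: P stays 155 kPa; V/T = const ⇒ T₂ = 966 K, V₂ = 7.64 L.
For an ideal gas ΔU = nCvΔT with Cv = (3/2)R = 12.5 J/(mol·K).
ΔU = 0.147×12.5×(966−482) = 890 J.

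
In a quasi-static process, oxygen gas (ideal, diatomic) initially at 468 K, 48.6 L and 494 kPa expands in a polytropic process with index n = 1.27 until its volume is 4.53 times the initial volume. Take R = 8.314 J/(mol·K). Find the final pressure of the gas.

72.5 kPa

Polytropic n=1.27: T₂ = T₁(V₁/V₂)^(n−1) = 468×(0.221)^0.27 = 311 K; P₂ = P₁(V₁/V₂)^n = 72.5 kPa.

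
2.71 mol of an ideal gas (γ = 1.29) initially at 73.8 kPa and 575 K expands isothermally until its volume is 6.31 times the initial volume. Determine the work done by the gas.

V₁ = nRT₁/P₁ = 2.71×8.314×575/73.8 = 176 L.
Isothermal: T stays 575 K; PV = const ⇒ V₂ = 1110 L, P₂ = 11.7 kPa.
W = nRT ln(V₂/V₁) = 2.71×8.314×575×ln(6.31) = 23900 J.

23900 J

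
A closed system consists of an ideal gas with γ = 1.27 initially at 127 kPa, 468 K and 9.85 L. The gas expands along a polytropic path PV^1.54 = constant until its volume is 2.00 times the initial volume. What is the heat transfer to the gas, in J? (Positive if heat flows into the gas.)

-723 J

n = P₁V₁/(RT₁) = 127×9.85/(8.314×468) = 0.322 mol.
Polytropic n=1.54: T₂ = T₁(V₁/V₂)^(n−1) = 468×(0.500)^0.54 = 322 K; P₂ = P₁(V₁/V₂)^n = 43.7 kPa.
W = (P₁V₁−P₂V₂)/(n−1) = (127×9.85−43.7×19.7)/0.54 = 723 J.
ΔU = nCvΔT = 0.322×30.8×(322−468) = -1450 J.
Q = ΔU + W = -723 J.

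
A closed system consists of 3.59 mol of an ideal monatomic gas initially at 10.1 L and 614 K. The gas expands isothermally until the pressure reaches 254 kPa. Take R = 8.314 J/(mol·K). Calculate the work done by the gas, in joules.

36000 J

P₁ = nRT₁/V₁ = 3.59×8.314×614/10.1 = 1810 kPa.
Isothermal: T stays 614 K; PV = const ⇒ V₂ = 72.2 L, P₂ = 254 kPa.
W = nRT ln(V₂/V₁) = 3.59×8.314×614×ln(7.14) = 36000 J.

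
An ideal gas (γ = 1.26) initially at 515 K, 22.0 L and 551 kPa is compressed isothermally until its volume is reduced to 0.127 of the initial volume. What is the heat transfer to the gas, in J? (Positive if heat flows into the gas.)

-25000 J

n = P₁V₁/(RT₁) = 551×22.0/(8.314×515) = 2.83 mol.
Isothermal: T stays 515 K; PV = const ⇒ V₂ = 2.79 L, P₂ = 4340 kPa.
ΔU = 0 (ideal gas, T constant).
W = nRT ln(V₂/V₁) = 2.83×8.314×515×ln(0.127) = -25000 J.
Q = ΔU + W = -25000 J.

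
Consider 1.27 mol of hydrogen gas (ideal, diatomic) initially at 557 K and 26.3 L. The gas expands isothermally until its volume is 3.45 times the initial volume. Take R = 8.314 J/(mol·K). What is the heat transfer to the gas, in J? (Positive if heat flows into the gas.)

7280 J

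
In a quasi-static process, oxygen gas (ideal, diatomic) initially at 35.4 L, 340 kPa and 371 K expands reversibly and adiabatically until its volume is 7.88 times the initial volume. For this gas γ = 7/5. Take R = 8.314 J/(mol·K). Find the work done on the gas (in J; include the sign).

-16900 J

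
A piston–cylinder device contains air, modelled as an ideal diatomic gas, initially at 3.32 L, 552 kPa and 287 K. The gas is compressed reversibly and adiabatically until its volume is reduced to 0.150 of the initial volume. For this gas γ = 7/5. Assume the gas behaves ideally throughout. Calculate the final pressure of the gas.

Adiabatic: TV^(γ−1) = const ⇒ T₂ = 287×(6.67)^0.400 = 613 K; PV^γ = const ⇒ P₂ = 7860 kPa.

7860 kPa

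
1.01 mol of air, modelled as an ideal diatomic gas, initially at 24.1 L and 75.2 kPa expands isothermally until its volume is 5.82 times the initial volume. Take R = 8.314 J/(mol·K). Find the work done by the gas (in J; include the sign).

T₁ = P₁V₁/(nR) = 75.2×24.1/(1.01×8.314) = 216 K.
Isothermal: T stays 216 K; PV = const ⇒ V₂ = 140 L, P₂ = 12.9 kPa.
W = nRT ln(V₂/V₁) = 1.01×8.314×216×ln(5.82) = 3190 J.

3190 J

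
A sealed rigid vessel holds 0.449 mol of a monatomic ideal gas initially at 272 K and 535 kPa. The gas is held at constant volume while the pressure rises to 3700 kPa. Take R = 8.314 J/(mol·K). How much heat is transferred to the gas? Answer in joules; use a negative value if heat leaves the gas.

V₁ = nRT₁/P₁ = 0.449×8.314×272/535 = 1.90 L.
Isochoric: V stays 1.90 L; P/T = const ⇒ T₂ = 1880 K, P₂ = 3700 kPa.
W = 0 (no volume change).
ΔU = nCvΔT = 0.449×12.5×(1880−272) = 9010 J.
Q = ΔU = 9010 J.

9010 J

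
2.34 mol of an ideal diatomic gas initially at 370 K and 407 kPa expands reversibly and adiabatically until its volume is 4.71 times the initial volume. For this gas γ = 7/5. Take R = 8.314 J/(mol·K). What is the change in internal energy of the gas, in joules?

V₁ = nRT₁/P₁ = 2.34×8.314×370/407 = 17.7 L.
Adiabatic: TV^(γ−1) = const ⇒ T₂ = 370×(0.212)^0.400 = 199 K; PV^γ = const ⇒ P₂ = 46.5 kPa.
For an ideal gas ΔU = nCvΔT with Cv = (5/2)R = 20.8 J/(mol·K).
ΔU = 2.34×20.8×(199−370) = -8310 J.

-8310 J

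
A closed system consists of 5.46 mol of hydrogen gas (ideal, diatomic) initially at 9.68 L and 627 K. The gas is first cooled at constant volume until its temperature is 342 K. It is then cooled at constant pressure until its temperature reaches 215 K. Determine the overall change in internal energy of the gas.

P₁ = nRT₁/V₁ = 5.46×8.314×627/9.68 = 2940 kPa.
Step 1 — Isochoric: V stays 9.68 L; P/T = const ⇒ T₂ = 342 K, P₂ = 1600 kPa.
W = 0 (no volume change).
ΔU = nCvΔT = 5.46×20.8×(342−627) = -32300 J.
Q = ΔU = -32300 J.
State after step 1: P = 1600 kPa, V = 9.68 L, T = 342 K.
Step 2 — Isobaric: P stays 1600 kPa; V/T = const ⇒ T₂ = 215 K, V₂ = 6.09 L.
W = PΔV = 1600×(6.09−9.68) kPa·L = -5770 J.
ΔU = nCvΔT = 5.46×20.8×(215−342) = -14400 J.
Q = ΔU + W = nCpΔT = -20200 J.
Net over both steps: W = -5770 J, Q = -52500 J, ΔU = -46800 J.

-46800 J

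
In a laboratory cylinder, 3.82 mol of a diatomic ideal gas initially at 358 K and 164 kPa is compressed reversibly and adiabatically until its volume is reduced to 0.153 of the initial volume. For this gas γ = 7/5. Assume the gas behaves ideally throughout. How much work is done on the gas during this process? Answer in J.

31800 J

V₁ = nRT₁/P₁ = 3.82×8.314×358/164 = 69.3 L.
Adiabatic: TV^(γ−1) = const ⇒ T₂ = 358×(6.54)^0.400 = 759 K; PV^γ = const ⇒ P₂ = 2270 kPa.
ΔU = nCvΔT = 3.82×20.8×(759−358) = 31800 J.
Q = 0 for an adiabatic process, so W = −ΔU = -31800 J.
Work done on the gas = −W_by = 31800 J.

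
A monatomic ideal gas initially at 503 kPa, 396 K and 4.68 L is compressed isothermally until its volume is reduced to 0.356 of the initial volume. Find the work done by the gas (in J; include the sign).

n = P₁V₁/(RT₁) = 503×4.68/(8.314×396) = 0.715 mol.
Isothermal: T stays 396 K; PV = const ⇒ V₂ = 1.67 L, P₂ = 1410 kPa.
W = nRT ln(V₂/V₁) = 0.715×8.314×396×ln(0.356) = -2430 J.

-2430 J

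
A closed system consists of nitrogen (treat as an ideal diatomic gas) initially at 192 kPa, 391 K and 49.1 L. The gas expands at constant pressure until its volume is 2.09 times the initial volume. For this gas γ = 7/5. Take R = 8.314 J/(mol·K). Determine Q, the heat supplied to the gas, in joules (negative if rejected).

n = P₁V₁/(RT₁) = 192×49.1/(8.314×391) = 2.90 mol.
Isobaric: P stays 192 kPa; V/T = const ⇒ T₂ = 817 K, V₂ = 103 L.
W = PΔV = 192×(103−49.1) kPa·L = 10300 J.
ΔU = nCvΔT = 2.90×20.8×(817−391) = 25700 J.
Q = ΔU + W = nCpΔT = 36000 J.

36000 J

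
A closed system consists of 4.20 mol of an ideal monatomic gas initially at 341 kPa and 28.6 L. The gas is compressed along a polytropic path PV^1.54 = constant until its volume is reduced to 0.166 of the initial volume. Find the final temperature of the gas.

737 K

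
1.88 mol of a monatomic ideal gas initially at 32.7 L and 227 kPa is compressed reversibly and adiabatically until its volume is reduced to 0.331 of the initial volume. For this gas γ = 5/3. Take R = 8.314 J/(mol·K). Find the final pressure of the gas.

1430 kPa

T₁ = P₁V₁/(nR) = 227×32.7/(1.88×8.314) = 475 K.
Adiabatic: TV^(γ−1) = const ⇒ T₂ = 475×(3.02)^0.667 = 992 K; PV^γ = const ⇒ P₂ = 1430 kPa.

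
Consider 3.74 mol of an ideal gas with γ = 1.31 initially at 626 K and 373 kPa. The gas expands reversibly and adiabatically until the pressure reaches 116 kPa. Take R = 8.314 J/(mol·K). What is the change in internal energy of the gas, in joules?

-15200 J

V₁ = nRT₁/P₁ = 3.74×8.314×626/373 = 52.2 L.
Adiabatic: T₂/T₁ = (P₂/P₁)^((γ−1)/γ) ⇒ T₂ = 626×(0.311)^0.237 = 475 K; V₂ = 127 L.
For an ideal gas ΔU = nCvΔT with Cv = R/(γ−1) = 26.8 J/(mol·K).
ΔU = 3.74×26.8×(475−626) = -15200 J.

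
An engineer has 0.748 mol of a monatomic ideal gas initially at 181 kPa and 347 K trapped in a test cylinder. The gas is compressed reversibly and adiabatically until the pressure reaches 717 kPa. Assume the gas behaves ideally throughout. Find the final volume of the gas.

V₁ = nRT₁/P₁ = 0.748×8.314×347/181 = 11.9 L.
Adiabatic: T₂/T₁ = (P₂/P₁)^((γ−1)/γ) ⇒ T₂ = 347×(3.96)^0.400 = 602 K; V₂ = 5.22 L.

5.22 L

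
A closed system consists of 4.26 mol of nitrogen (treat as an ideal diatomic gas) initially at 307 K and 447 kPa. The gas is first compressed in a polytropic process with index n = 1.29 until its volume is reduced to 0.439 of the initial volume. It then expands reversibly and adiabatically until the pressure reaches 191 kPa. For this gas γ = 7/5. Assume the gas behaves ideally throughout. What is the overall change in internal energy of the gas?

-7200 J

V₁ = nRT₁/P₁ = 4.26×8.314×307/447 = 24.3 L.
Step 1 — Polytropic n=1.29: T₂ = T₁(V₁/V₂)^(n−1) = 307×(2.28)^0.29 = 390 K; P₂ = P₁(V₁/V₂)^n = 1290 kPa.
W = (P₁V₁−P₂V₂)/(n−1) = (447×24.3−1290×10.7)/0.29 = -10100 J.
ΔU = nCvΔT = 4.26×20.8×(390−307) = 7330 J.
Q = ΔU + W = -2780 J.
State after step 1: P = 1290 kPa, V = 10.7 L, T = 390 K.
Step 2 — Adiabatic: T₂/T₁ = (P₂/P₁)^((γ−1)/γ) ⇒ T₂ = 390×(0.148)^0.286 = 226 K; V₂ = 41.9 L.
ΔU = nCvΔT = 4.26×20.8×(226−390) = -14500 J.
Q = 0 for an adiabatic process, so W = −ΔU = 14500 J.
Net over both steps: W = 4420 J, Q = -2780 J, ΔU = -7200 J.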